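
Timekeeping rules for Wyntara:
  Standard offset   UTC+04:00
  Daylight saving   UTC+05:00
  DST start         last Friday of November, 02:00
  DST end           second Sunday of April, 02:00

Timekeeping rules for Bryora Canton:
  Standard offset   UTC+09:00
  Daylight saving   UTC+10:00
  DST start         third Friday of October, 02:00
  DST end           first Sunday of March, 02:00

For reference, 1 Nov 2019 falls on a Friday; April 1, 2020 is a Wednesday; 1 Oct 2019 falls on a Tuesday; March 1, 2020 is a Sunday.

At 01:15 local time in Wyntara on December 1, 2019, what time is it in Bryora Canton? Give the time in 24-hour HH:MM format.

06:15

1 November 2019 is a Friday, so Fridays fall on 1, 8, 15, 22, 29; the last is November 29.
1 April 2020 is a Wednesday, so the first Sunday is April 5 and the second is April 12.
December 1, 2019 lies within the daylight-saving period (29 November 2019 – 12 April 2020), so Wyntara is on daylight time, UTC+05:00.
01:15 Wyntara − 5h = 20:15 UTC (rolling into the previous day, 30 November 2019).
1 October 2019 is a Tuesday, so the first Friday is October 4 and the third is October 18.
1 March 2020 is a Sunday, so the first Sunday is March 1.
At the standard offset (UTC+09:00), 20:15 UTC + 9h = 05:15 Bryora Canton standard time (rolling into the next day, 1 December 2019).
The standard-time date in Bryora Canton, December 1, 2019, lies within the daylight-saving period (18 October 2019 – 1 March 2020), so Bryora Canton is on daylight time, UTC+10:00.
20:15 UTC + 10h = 06:15 Bryora Canton (rolling into the next day, 1 December 2019).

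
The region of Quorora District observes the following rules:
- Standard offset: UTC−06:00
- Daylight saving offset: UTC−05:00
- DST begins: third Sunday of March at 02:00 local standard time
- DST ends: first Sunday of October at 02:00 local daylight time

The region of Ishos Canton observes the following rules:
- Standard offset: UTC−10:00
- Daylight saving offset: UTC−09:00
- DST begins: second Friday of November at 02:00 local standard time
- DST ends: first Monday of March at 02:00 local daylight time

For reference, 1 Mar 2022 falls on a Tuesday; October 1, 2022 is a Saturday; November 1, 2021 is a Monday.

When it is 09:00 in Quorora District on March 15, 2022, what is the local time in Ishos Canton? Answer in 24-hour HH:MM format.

1 March 2022 is a Tuesday, so the first Sunday is March 6 and the third is March 20.
1 October 2022 is a Saturday, so the first Sunday is October 2.
March 15, 2022 is outside the daylight-saving period (20 March – 2 October), so Quorora District is on standard time, UTC−06:00.
09:00 Quorora District + 6h = 15:00 UTC.
1 November 2021 is a Monday, so the first Friday is November 5 and the second is November 12.
1 March 2022 is a Tuesday, so the first Monday is March 7.
At the standard offset (UTC−10:00), 15:00 UTC − 10h = 05:00 Ishos Canton standard time.
The standard-time date in Ishos Canton, March 15, 2022, does not fall between 12 November 2021 and 7 March 2022, so daylight saving is not in effect and Ishos Canton is at UTC−10:00.
15:00 UTC − 10h = 05:00 Ishos Canton.

05:00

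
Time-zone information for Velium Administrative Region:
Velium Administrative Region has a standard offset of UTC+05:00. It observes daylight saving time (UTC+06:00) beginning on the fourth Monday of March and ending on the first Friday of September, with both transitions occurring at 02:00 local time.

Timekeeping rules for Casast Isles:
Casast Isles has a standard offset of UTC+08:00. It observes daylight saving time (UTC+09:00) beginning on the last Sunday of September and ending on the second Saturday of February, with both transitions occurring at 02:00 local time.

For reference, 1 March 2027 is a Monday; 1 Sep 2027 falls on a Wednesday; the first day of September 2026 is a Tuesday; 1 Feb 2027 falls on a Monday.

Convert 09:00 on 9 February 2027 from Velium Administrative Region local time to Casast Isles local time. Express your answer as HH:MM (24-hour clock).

13:00

1 March 2027 is a Monday, so the first Monday is March 1 and the fourth is March 22.
1 September 2027 is a Wednesday, so the first Friday is September 3.
9 February 2027 is outside the daylight-saving period (22 March – 3 September), so Velium Administrative Region is on standard time, UTC+05:00.
09:00 Velium Administrative Region − 5h = 04:00 UTC.
1 September 2026 is a Tuesday, so Sundays fall on 6, 13, 20, 27; the last is September 27.
1 February 2027 is a Monday, so the first Saturday is February 6 and the second is February 13.
At the standard offset (UTC+08:00), 04:00 UTC + 8h = 12:00 Casast Isles standard time.
The standard-time date in Casast Isles, 9 February 2027, lies within the daylight-saving period (27 September 2026 – 13 February 2027), so Casast Isles is on daylight time, UTC+09:00.
04:00 UTC + 9h = 13:00 Casast Isles.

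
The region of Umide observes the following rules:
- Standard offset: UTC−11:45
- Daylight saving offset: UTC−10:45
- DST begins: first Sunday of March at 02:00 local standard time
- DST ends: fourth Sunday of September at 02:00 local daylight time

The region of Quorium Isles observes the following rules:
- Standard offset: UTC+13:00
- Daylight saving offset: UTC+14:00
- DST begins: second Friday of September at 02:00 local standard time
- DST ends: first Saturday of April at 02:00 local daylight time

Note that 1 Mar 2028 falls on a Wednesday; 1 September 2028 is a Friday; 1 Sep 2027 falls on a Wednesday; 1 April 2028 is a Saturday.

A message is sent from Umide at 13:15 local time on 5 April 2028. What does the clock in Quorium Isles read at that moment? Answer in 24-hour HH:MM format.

1 March 2028 is a Wednesday, so the first Sunday is March 5.
1 September 2028 is a Friday, so the first Sunday is September 3 and the fourth is September 24.
5 April 2028 lies within the daylight-saving period (5 March – 24 September), so Umide is on daylight time, UTC−10:45.
13:15 Umide + 10h45m = 00:00 UTC (rolling into the next day, 6 April 2028).
1 September 2027 is a Wednesday, so the first Friday is September 3 and the second is September 10.
1 April 2028 is a Saturday, so the first Saturday is April 1.
At the standard offset (UTC+13:00), 00:00 UTC + 13h = 13:00 Quorium Isles standard time.
Daylight saving runs 10 September 2027 – 1 April 2028; the standard-time date in Quorium Isles, 6 April 2028, is outside that window, so Quorium Isles is on standard time at UTC+13:00.
00:00 UTC + 13h = 13:00 Quorium Isles.

13:00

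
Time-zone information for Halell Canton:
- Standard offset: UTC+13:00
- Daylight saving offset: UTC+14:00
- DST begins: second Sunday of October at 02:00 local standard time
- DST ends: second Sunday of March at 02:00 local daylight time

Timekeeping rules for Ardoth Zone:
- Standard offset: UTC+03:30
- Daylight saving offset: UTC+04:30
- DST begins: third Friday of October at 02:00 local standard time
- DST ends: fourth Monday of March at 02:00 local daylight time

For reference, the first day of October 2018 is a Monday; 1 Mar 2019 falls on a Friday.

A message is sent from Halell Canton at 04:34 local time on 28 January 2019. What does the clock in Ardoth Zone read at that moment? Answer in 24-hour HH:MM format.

19:04

1 October 2018 is a Monday, so the first Sunday is October 7 and the second is October 14.
1 March 2019 is a Friday, so the first Sunday is March 3 and the second is March 10.
28 January 2019 lies within the daylight-saving period (14 October 2018 – 10 March 2019), so Halell Canton is on daylight time, UTC+14:00.
04:34 Halell Canton − 14h = 14:34 UTC (rolling into the previous day, 27 January 2019).
1 October 2018 is a Monday, so the first Friday is October 5 and the third is October 19.
1 March 2019 is a Friday, so the first Monday is March 4 and the fourth is March 25.
At the standard offset (UTC+03:30), 14:34 UTC + 3h30m = 18:04 Ardoth Zone standard time.
The standard-time date in Ardoth Zone, 27 January 2019, lies within the daylight-saving period (19 October 2018 – 25 March 2019), so Ardoth Zone is on daylight time, UTC+04:30.
14:34 UTC + 4h30m = 19:04 Ardoth Zone.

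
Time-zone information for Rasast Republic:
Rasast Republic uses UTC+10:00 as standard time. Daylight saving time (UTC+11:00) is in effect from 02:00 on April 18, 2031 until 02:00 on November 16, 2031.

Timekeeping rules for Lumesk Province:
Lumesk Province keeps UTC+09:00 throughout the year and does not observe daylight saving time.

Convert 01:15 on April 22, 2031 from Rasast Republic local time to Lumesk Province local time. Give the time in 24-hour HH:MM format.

April 22, 2031 lies within the daylight-saving period (18 April – 16 November), so Rasast Republic is on daylight time, UTC+11:00.
01:15 Rasast Republic − 11h = 14:15 UTC (rolling into the previous day, 21 April 2031).
Lumesk Province stays on UTC+09:00 all year.
14:15 UTC + 9h = 23:15 Lumesk Province.

23:15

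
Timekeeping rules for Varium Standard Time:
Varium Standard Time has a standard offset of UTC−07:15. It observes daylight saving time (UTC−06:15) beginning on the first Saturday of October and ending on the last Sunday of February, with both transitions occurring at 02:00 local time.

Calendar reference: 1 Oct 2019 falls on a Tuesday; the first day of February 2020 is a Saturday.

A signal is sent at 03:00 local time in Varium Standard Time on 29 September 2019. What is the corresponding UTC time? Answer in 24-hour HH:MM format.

1 October 2019 is a Tuesday, so the first Saturday is October 5.
1 February 2020 is a Saturday, so Sundays fall on 2, 9, 16, 23; the last is February 23.
29 September 2019 does not fall between 5 October 2019 and 23 February 2020, so daylight saving is not in effect and Varium Standard Time is at UTC−07:15.
03:00 local + 7h15m = 10:15 UTC.

10:15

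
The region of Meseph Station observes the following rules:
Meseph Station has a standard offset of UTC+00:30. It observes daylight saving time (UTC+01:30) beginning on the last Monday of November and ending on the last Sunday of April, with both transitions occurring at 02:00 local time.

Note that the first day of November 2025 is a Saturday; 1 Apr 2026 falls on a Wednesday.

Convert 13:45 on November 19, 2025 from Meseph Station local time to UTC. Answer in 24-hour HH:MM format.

1 November 2025 is a Saturday, so Mondays fall on 3, 10, 17, 24; the last is November 24.
1 April 2026 is a Wednesday, so Sundays fall on 5, 12, 19, 26; the last is April 26.
November 19, 2025 does not fall between 24 November 2025 and 26 April 2026, so daylight saving is not in effect and Meseph Station is at UTC+00:30.
13:45 local − 0h30m = 13:15 UTC.

13:15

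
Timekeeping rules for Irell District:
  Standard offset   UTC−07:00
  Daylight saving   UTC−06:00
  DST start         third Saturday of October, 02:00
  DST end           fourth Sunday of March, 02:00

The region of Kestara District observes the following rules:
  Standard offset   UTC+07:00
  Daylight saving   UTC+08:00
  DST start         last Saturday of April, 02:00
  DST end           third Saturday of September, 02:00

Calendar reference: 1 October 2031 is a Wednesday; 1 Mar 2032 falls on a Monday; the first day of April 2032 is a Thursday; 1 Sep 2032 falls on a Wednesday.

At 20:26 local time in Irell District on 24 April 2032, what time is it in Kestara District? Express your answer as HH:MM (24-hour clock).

1 October 2031 is a Wednesday, so the first Saturday is October 4 and the third is October 18.
1 March 2032 is a Monday, so the first Sunday is March 7 and the fourth is March 28.
Daylight saving runs 18 October 2031 – 28 March 2032; 24 April 2032 is outside that window, so Irell District is on standard time at UTC−07:00.
20:26 Irell District + 7h = 03:26 UTC (rolling into the next day, 25 April 2032).
1 April 2032 is a Thursday, so Saturdays fall on 3, 10, 17, 24; the last is April 24.
1 September 2032 is a Wednesday, so the first Saturday is September 4 and the third is September 18.
At the standard offset (UTC+07:00), 03:26 UTC + 7h = 10:26 Kestara District standard time.
The standard-time date in Kestara District, 25 April 2032, falls between 24 April and 18 September, so daylight saving is in effect and Kestara District is at UTC+08:00.
03:26 UTC + 8h = 11:26 Kestara District.

11:26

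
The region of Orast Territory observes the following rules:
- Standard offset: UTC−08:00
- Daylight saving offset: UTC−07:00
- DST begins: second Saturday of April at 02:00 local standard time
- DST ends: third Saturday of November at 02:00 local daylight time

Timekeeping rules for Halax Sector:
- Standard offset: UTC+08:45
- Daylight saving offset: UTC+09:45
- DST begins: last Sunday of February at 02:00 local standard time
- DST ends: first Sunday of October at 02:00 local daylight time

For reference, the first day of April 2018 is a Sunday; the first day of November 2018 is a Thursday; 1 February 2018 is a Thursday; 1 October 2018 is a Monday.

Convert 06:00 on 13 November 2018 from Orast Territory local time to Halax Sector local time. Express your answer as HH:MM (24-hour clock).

1 April 2018 is a Sunday, so the first Saturday is April 7 and the second is April 14.
1 November 2018 is a Thursday, so the first Saturday is November 3 and the third is November 17.
Daylight saving runs 14 April – 17 November; 13 November 2018 is inside that window, so Orast Territory is at UTC−07:00.
06:00 Orast Territory + 7h = 13:00 UTC.
1 February 2018 is a Thursday, so Sundays fall on 4, 11, 18, 25; the last is February 25.
1 October 2018 is a Monday, so the first Sunday is October 7.
At the standard offset (UTC+08:45), 13:00 UTC + 8h45m = 21:45 Halax Sector standard time.
The standard-time date in Halax Sector, 13 November 2018, does not fall between 25 February and 7 October, so daylight saving is not in effect and Halax Sector is at UTC+08:45.
13:00 UTC + 8h45m = 21:45 Halax Sector.

21:45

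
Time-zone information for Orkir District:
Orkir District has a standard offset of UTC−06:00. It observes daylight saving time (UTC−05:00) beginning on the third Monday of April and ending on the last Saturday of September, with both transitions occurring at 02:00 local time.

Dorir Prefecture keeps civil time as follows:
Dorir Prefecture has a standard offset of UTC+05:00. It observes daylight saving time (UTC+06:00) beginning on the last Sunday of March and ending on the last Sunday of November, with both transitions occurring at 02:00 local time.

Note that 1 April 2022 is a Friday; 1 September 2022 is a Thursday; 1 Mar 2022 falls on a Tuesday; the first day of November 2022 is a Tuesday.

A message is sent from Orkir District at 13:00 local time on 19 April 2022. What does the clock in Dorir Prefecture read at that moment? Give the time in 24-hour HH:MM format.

1 April 2022 is a Friday, so the first Monday is April 4 and the third is April 18.
1 September 2022 is a Thursday, so Saturdays fall on 3, 10, 17, 24; the last is September 24.
19 April 2022 falls between 18 April and 24 September, so daylight saving is in effect and Orkir District is at UTC−05:00.
13:00 Orkir District + 5h = 18:00 UTC.
1 March 2022 is a Tuesday, so Sundays fall on 6, 13, 20, 27; the last is March 27.
1 November 2022 is a Tuesday, so Sundays fall on 6, 13, 20, 27; the last is November 27.
At the standard offset (UTC+05:00), 18:00 UTC + 5h = 23:00 Dorir Prefecture standard time.
The standard-time date in Dorir Prefecture, 19 April 2022, falls between 27 March and 27 November, so daylight saving is in effect and Dorir Prefecture is at UTC+06:00.
18:00 UTC + 6h = 00:00 Dorir Prefecture (rolling into the next day, 20 April 2022).

00:00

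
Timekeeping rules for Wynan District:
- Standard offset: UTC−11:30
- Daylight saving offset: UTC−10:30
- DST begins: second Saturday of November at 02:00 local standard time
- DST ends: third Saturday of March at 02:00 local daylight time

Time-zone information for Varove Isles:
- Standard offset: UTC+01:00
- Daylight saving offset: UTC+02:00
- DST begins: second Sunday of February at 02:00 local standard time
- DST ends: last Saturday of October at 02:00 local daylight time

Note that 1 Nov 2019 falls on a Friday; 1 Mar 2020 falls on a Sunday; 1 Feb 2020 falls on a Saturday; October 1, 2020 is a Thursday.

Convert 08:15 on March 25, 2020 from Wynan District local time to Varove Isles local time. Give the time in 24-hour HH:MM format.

21:45

1 November 2019 is a Friday, so the first Saturday is November 2 and the second is November 9.
1 March 2020 is a Sunday, so the first Saturday is March 7 and the third is March 21.
March 25, 2020 does not fall between 9 November 2019 and 21 March 2020, so daylight saving is not in effect and Wynan District is at UTC−11:30.
08:15 Wynan District + 11h30m = 19:45 UTC.
1 February 2020 is a Saturday, so the first Sunday is February 2 and the second is February 9.
1 October 2020 is a Thursday, so Saturdays fall on 3, 10, 17, 24, 31; the last is October 31.
At the standard offset (UTC+01:00), 19:45 UTC + 1h = 20:45 Varove Isles standard time.
The standard-time date in Varove Isles, March 25, 2020, falls between 9 February and 31 October, so daylight saving is in effect and Varove Isles is at UTC+02:00.
19:45 UTC + 2h = 21:45 Varove Isles.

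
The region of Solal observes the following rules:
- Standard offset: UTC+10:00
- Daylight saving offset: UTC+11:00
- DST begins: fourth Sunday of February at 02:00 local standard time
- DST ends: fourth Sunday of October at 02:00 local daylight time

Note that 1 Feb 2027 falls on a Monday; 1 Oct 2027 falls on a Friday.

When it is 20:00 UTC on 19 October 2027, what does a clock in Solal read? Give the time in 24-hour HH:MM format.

1 February 2027 is a Monday, so the first Sunday is February 7 and the fourth is February 28.
1 October 2027 is a Friday, so the first Sunday is October 3 and the fourth is October 24.
At the standard offset (UTC+10:00), 20:00 UTC + 10h = 06:00 Solal standard time (rolling into the next day, 20 October 2027).
The standard-time date in Solal, 20 October 2027, lies within the daylight-saving period (28 February – 24 October), so Solal is on daylight time, UTC+11:00.
20:00 UTC + 11h = 07:00 local (rolling into the next day, 20 October 2027).

07:00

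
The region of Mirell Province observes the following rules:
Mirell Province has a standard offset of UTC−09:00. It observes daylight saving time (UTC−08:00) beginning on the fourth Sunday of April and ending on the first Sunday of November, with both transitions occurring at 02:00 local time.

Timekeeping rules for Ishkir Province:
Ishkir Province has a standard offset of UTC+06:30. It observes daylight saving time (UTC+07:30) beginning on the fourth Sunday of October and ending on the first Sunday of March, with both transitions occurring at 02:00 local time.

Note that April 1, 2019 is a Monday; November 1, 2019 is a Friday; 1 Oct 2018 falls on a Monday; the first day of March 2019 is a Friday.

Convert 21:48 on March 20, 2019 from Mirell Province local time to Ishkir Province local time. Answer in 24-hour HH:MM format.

13:18

1 April 2019 is a Monday, so the first Sunday is April 7 and the fourth is April 28.
1 November 2019 is a Friday, so the first Sunday is November 3.
March 20, 2019 does not fall between 28 April and 3 November, so daylight saving is not in effect and Mirell Province is at UTC−09:00.
21:48 Mirell Province + 9h = 06:48 UTC (rolling into the next day, 21 March 2019).
1 October 2018 is a Monday, so the first Sunday is October 7 and the fourth is October 28.
1 March 2019 is a Friday, so the first Sunday is March 3.
At the standard offset (UTC+06:30), 06:48 UTC + 6h30m = 13:18 Ishkir Province standard time.
Daylight saving runs 28 October 2018 – 3 March 2019; the standard-time date in Ishkir Province, March 21, 2019, is outside that window, so Ishkir Province is on standard time at UTC+06:30.
06:48 UTC + 6h30m = 13:18 Ishkir Province.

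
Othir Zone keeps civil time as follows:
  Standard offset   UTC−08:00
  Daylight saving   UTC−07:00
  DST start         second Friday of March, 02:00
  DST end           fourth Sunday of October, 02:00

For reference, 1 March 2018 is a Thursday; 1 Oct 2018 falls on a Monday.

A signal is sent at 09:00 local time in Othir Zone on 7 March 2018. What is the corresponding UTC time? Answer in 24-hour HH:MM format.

1 March 2018 is a Thursday, so the first Friday is March 2 and the second is March 9.
1 October 2018 is a Monday, so the first Sunday is October 7 and the fourth is October 28.
7 March 2018 does not fall between 9 March and 28 October, so daylight saving is not in effect and Othir Zone is at UTC−08:00.
09:00 local + 8h = 17:00 UTC.

17:00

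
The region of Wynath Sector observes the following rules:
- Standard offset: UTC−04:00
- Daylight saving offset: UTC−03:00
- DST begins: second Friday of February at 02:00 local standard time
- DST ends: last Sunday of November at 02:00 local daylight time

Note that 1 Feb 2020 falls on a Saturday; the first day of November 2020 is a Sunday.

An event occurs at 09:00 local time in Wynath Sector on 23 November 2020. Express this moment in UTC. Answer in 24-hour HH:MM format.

1 February 2020 is a Saturday, so the first Friday is February 7 and the second is February 14.
1 November 2020 is a Sunday, so Sundays fall on 1, 8, 15, 22, 29; the last is November 29.
Daylight saving runs 14 February – 29 November; 23 November 2020 is inside that window, so Wynath Sector is at UTC−03:00.
09:00 local + 3h = 12:00 UTC.

12:00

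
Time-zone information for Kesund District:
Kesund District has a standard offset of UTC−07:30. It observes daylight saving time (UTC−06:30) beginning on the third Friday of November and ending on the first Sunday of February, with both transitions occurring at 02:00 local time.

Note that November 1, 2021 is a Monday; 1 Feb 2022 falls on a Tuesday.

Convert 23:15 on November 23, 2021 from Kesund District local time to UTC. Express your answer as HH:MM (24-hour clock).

05:45

1 November 2021 is a Monday, so the first Friday is November 5 and the third is November 19.
1 February 2022 is a Tuesday, so the first Sunday is February 6.
Daylight saving runs 19 November 2021 – 6 February 2022; November 23, 2021 is inside that window, so Kesund District is at UTC−06:30.
23:15 local + 6h30m = 05:45 UTC (rolling into the next day, 24 November 2021).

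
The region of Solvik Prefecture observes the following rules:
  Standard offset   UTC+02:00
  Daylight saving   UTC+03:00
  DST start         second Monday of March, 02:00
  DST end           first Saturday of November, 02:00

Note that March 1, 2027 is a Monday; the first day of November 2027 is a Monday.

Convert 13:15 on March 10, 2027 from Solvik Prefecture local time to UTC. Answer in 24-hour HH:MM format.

10:15

1 March 2027 is a Monday, so the first Monday is March 1 and the second is March 8.
1 November 2027 is a Monday, so the first Saturday is November 6.
March 10, 2027 falls between 8 March and 6 November, so daylight saving is in effect and Solvik Prefecture is at UTC+03:00.
13:15 local − 3h = 10:15 UTC.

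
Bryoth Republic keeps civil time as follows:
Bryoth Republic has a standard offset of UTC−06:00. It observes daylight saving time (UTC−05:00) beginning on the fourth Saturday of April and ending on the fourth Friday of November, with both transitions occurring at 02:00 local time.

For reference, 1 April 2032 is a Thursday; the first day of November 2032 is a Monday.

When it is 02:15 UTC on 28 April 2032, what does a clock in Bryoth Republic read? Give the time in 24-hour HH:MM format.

1 April 2032 is a Thursday, so the first Saturday is April 3 and the fourth is April 24.
1 November 2032 is a Monday, so the first Friday is November 5 and the fourth is November 26.
At the standard offset (UTC−06:00), 02:15 UTC − 6h = 20:15 Bryoth Republic standard time (rolling into the previous day, 27 April 2032).
Daylight saving runs 24 April – 26 November; the standard-time date in Bryoth Republic, 27 April 2032, is inside that window, so Bryoth Republic is at UTC−05:00.
02:15 UTC − 5h = 21:15 local (rolling into the previous day, 27 April 2032).

21:15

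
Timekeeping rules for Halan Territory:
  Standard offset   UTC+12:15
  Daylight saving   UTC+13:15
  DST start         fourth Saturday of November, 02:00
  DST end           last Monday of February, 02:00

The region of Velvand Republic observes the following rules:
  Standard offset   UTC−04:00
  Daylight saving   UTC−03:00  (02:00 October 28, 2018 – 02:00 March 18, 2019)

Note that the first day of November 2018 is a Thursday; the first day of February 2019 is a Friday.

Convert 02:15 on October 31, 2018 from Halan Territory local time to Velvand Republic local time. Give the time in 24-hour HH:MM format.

11:00

1 November 2018 is a Thursday, so the first Saturday is November 3 and the fourth is November 24.
1 February 2019 is a Friday, so Mondays fall on 4, 11, 18, 25; the last is February 25.
Daylight saving runs 24 November 2018 – 25 February 2019; October 31, 2018 is outside that window, so Halan Territory is on standard time at UTC+12:15.
02:15 Halan Territory − 12h15m = 14:00 UTC (rolling into the previous day, 30 October 2018).
At the standard offset (UTC−04:00), 14:00 UTC − 4h = 10:00 Velvand Republic standard time.
Daylight saving runs 28 October 2018 – 18 March 2019; the standard-time date in Velvand Republic, October 30, 2018, is inside that window, so Velvand Republic is at UTC−03:00.
14:00 UTC − 3h = 11:00 Velvand Republic.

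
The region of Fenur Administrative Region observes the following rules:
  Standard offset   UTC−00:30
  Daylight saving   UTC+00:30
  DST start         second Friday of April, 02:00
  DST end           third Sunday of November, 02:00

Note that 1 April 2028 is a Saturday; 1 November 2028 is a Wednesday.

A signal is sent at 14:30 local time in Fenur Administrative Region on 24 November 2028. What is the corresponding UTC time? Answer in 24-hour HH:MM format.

1 April 2028 is a Saturday, so the first Friday is April 7 and the second is April 14.
1 November 2028 is a Wednesday, so the first Sunday is November 5 and the third is November 19.
Daylight saving runs 14 April – 19 November; 24 November 2028 is outside that window, so Fenur Administrative Region is on standard time at UTC−00:30.
14:30 local + 0h30m = 15:00 UTC.

15:00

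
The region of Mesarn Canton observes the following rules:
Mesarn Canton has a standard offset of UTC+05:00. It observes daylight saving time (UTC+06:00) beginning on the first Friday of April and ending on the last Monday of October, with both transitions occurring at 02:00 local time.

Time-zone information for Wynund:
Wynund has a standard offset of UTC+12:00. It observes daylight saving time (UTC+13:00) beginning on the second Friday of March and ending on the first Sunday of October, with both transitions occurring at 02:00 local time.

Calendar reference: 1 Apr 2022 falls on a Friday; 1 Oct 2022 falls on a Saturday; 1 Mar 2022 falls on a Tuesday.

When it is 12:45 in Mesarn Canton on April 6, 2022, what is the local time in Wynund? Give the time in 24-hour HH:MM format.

1 April 2022 is a Friday, so the first Friday is April 1.
1 October 2022 is a Saturday, so Mondays fall on 3, 10, 17, 24, 31; the last is October 31.
Daylight saving runs 1 April – 31 October; April 6, 2022 is inside that window, so Mesarn Canton is at UTC+06:00.
12:45 Mesarn Canton − 6h = 06:45 UTC.
1 March 2022 is a Tuesday, so the first Friday is March 4 and the second is March 11.
1 October 2022 is a Saturday, so the first Sunday is October 2.
At the standard offset (UTC+12:00), 06:45 UTC + 12h = 18:45 Wynund standard time.
The standard-time date in Wynund, April 6, 2022, falls between 11 March and 2 October, so daylight saving is in effect and Wynund is at UTC+13:00.
06:45 UTC + 13h = 19:45 Wynund.

19:45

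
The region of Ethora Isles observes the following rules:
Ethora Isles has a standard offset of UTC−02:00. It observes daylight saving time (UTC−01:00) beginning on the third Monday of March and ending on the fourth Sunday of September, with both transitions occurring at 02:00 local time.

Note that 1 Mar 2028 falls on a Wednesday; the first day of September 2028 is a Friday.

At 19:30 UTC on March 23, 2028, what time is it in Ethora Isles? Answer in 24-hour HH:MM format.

18:30

1 March 2028 is a Wednesday, so the first Monday is March 6 and the third is March 20.
1 September 2028 is a Friday, so the first Sunday is September 3 and the fourth is September 24.
At the standard offset (UTC−02:00), 19:30 UTC − 2h = 17:30 Ethora Isles standard time.
The standard-time date in Ethora Isles, March 23, 2028, lies within the daylight-saving period (20 March – 24 September), so Ethora Isles is on daylight time, UTC−01:00.
19:30 UTC − 1h = 18:30 local.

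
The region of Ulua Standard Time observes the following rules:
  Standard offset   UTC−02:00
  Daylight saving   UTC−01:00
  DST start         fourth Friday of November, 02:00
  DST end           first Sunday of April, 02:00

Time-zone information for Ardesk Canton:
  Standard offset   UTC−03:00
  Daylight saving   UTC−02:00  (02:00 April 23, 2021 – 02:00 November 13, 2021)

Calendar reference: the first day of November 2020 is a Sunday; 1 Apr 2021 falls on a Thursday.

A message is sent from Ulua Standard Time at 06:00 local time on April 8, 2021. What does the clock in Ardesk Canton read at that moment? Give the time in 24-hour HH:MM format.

1 November 2020 is a Sunday, so the first Friday is November 6 and the fourth is November 27.
1 April 2021 is a Thursday, so the first Sunday is April 4.
April 8, 2021 is outside the daylight-saving period (27 November 2020 – 4 April 2021), so Ulua Standard Time is on standard time, UTC−02:00.
06:00 Ulua Standard Time + 2h = 08:00 UTC.
At the standard offset (UTC−03:00), 08:00 UTC − 3h = 05:00 Ardesk Canton standard time.
The standard-time date in Ardesk Canton, April 8, 2021, does not fall between 23 April and 13 November, so daylight saving is not in effect and Ardesk Canton is at UTC−03:00.
08:00 UTC − 3h = 05:00 Ardesk Canton.

05:00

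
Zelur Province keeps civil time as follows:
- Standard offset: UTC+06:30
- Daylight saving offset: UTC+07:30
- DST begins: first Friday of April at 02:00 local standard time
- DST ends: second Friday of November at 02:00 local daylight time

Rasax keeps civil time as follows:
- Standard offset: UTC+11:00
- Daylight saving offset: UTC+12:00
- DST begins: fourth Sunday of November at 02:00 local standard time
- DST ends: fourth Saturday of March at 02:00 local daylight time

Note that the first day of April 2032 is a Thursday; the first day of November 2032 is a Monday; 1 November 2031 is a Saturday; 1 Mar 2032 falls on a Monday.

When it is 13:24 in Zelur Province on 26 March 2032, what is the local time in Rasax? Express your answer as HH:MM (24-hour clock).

18:54

1 April 2032 is a Thursday, so the first Friday is April 2.
1 November 2032 is a Monday, so the first Friday is November 5 and the second is November 12.
Daylight saving runs 2 April – 12 November; 26 March 2032 is outside that window, so Zelur Province is on standard time at UTC+06:30.
13:24 Zelur Province − 6h30m = 06:54 UTC.
1 November 2031 is a Saturday, so the first Sunday is November 2 and the fourth is November 23.
1 March 2032 is a Monday, so the first Saturday is March 6 and the fourth is March 27.
At the standard offset (UTC+11:00), 06:54 UTC + 11h = 17:54 Rasax standard time.
The standard-time date in Rasax, 26 March 2032, lies within the daylight-saving period (23 November 2031 – 27 March 2032), so Rasax is on daylight time, UTC+12:00.
06:54 UTC + 12h = 18:54 Rasax.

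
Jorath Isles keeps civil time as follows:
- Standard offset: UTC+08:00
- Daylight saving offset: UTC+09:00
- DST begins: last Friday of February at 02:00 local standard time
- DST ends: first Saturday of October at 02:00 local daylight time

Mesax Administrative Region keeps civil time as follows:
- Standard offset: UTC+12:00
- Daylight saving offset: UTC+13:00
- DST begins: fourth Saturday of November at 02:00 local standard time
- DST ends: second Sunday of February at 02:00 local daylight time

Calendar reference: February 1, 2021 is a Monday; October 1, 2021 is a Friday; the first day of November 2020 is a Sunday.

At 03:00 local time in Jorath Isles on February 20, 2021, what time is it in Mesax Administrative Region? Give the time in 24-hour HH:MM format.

1 February 2021 is a Monday, so Fridays fall on 5, 12, 19, 26; the last is February 26.
1 October 2021 is a Friday, so the first Saturday is October 2.
February 20, 2021 does not fall between 26 February and 2 October, so daylight saving is not in effect and Jorath Isles is at UTC+08:00.
03:00 Jorath Isles − 8h = 19:00 UTC (rolling into the previous day, 19 February 2021).
1 November 2020 is a Sunday, so the first Saturday is November 7 and the fourth is November 28.
1 February 2021 is a Monday, so the first Sunday is February 7 and the second is February 14.
At the standard offset (UTC+12:00), 19:00 UTC + 12h = 07:00 Mesax Administrative Region standard time (rolling into the next day, 20 February 2021).
Daylight saving runs 28 November 2020 – 14 February 2021; the standard-time date in Mesax Administrative Region, February 20, 2021, is outside that window, so Mesax Administrative Region is on standard time at UTC+12:00.
19:00 UTC + 12h = 07:00 Mesax Administrative Region (rolling into the next day, 20 February 2021).

07:00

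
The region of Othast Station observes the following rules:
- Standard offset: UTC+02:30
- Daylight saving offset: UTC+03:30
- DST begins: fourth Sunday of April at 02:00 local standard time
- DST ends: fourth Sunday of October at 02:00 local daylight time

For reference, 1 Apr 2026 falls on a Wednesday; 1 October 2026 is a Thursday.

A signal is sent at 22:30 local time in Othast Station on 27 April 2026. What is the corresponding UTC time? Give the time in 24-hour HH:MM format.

19:00

1 April 2026 is a Wednesday, so the first Sunday is April 5 and the fourth is April 26.
1 October 2026 is a Thursday, so the first Sunday is October 4 and the fourth is October 25.
Daylight saving runs 26 April – 25 October; 27 April 2026 is inside that window, so Othast Station is at UTC+03:30.
22:30 local − 3h30m = 19:00 UTC.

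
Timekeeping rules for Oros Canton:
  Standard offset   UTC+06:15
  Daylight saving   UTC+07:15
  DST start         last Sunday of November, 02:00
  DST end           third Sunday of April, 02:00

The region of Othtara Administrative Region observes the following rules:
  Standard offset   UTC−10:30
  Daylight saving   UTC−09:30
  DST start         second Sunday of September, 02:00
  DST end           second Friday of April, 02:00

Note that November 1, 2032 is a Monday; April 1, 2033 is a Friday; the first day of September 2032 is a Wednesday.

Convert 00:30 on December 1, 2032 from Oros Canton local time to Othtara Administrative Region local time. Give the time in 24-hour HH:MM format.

07:45

1 November 2032 is a Monday, so Sundays fall on 7, 14, 21, 28; the last is November 28.
1 April 2033 is a Friday, so the first Sunday is April 3 and the third is April 17.
December 1, 2032 lies within the daylight-saving period (28 November 2032 – 17 April 2033), so Oros Canton is on daylight time, UTC+07:15.
00:30 Oros Canton − 7h15m = 17:15 UTC (rolling into the previous day, 30 November 2032).
1 September 2032 is a Wednesday, so the first Sunday is September 5 and the second is September 12.
1 April 2033 is a Friday, so the first Friday is April 1 and the second is April 8.
At the standard offset (UTC−10:30), 17:15 UTC − 10h30m = 06:45 Othtara Administrative Region standard time.
The standard-time date in Othtara Administrative Region, November 30, 2032, falls between 12 September 2032 and 8 April 2033, so daylight saving is in effect and Othtara Administrative Region is at UTC−09:30.
17:15 UTC − 9h30m = 07:45 Othtara Administrative Region.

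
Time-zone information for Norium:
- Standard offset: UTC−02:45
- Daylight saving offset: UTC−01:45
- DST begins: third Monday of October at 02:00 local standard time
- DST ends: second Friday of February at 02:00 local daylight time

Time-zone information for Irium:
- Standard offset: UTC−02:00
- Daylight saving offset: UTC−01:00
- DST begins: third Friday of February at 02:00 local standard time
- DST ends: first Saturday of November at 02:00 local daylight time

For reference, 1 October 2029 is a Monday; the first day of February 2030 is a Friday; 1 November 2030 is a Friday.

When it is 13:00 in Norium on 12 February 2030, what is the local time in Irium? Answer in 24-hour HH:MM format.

13:45

1 October 2029 is a Monday, so the first Monday is October 1 and the third is October 15.
1 February 2030 is a Friday, so the first Friday is February 1 and the second is February 8.
12 February 2030 does not fall between 15 October 2029 and 8 February 2030, so daylight saving is not in effect and Norium is at UTC−02:45.
13:00 Norium + 2h45m = 15:45 UTC.
1 February 2030 is a Friday, so the first Friday is February 1 and the third is February 15.
1 November 2030 is a Friday, so the first Saturday is November 2.
At the standard offset (UTC−02:00), 15:45 UTC − 2h = 13:45 Irium standard time.
The standard-time date in Irium, 12 February 2030, does not fall between 15 February and 2 November, so daylight saving is not in effect and Irium is at UTC−02:00.
15:45 UTC − 2h = 13:45 Irium.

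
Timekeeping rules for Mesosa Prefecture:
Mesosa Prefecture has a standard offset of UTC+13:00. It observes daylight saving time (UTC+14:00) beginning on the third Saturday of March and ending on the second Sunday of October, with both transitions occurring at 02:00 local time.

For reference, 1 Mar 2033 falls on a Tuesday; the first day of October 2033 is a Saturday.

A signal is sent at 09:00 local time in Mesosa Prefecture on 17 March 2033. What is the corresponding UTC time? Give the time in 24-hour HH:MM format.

20:00

1 March 2033 is a Tuesday, so the first Saturday is March 5 and the third is March 19.
1 October 2033 is a Saturday, so the first Sunday is October 2 and the second is October 9.
17 March 2033 is outside the daylight-saving period (19 March – 9 October), so Mesosa Prefecture is on standard time, UTC+13:00.
09:00 local − 13h = 20:00 UTC (rolling into the previous day, 16 March 2033).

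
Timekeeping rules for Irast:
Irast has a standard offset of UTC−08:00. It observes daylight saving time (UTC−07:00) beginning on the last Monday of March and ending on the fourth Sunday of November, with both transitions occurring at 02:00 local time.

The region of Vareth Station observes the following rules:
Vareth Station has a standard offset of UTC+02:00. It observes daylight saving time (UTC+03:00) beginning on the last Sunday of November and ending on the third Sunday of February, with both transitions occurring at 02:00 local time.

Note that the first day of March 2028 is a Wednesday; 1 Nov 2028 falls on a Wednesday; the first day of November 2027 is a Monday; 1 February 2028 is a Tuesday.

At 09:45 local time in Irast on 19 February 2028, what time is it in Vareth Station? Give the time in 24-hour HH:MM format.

1 March 2028 is a Wednesday, so Mondays fall on 6, 13, 20, 27; the last is March 27.
1 November 2028 is a Wednesday, so the first Sunday is November 5 and the fourth is November 26.
19 February 2028 does not fall between 27 March and 26 November, so daylight saving is not in effect and Irast is at UTC−08:00.
09:45 Irast + 8h = 17:45 UTC.
1 November 2027 is a Monday, so Sundays fall on 7, 14, 21, 28; the last is November 28.
1 February 2028 is a Tuesday, so the first Sunday is February 6 and the third is February 20.
At the standard offset (UTC+02:00), 17:45 UTC + 2h = 19:45 Vareth Station standard time.
The standard-time date in Vareth Station, 19 February 2028, falls between 28 November 2027 and 20 February 2028, so daylight saving is in effect and Vareth Station is at UTC+03:00.
17:45 UTC + 3h = 20:45 Vareth Station.

20:45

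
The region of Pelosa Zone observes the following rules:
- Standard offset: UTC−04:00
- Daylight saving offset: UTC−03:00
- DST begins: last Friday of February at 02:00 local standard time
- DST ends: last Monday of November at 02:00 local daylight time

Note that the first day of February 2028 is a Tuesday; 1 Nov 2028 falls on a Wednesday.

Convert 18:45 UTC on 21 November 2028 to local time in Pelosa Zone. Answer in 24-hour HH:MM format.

1 February 2028 is a Tuesday, so Fridays fall on 4, 11, 18, 25; the last is February 25.
1 November 2028 is a Wednesday, so Mondays fall on 6, 13, 20, 27; the last is November 27.
At the standard offset (UTC−04:00), 18:45 UTC − 4h = 14:45 Pelosa Zone standard time.
Daylight saving runs 25 February – 27 November; the standard-time date in Pelosa Zone, 21 November 2028, is inside that window, so Pelosa Zone is at UTC−03:00.
18:45 UTC − 3h = 15:45 local.

15:45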